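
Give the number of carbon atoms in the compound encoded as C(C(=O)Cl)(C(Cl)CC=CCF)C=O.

The symbol for carbon appears 8 times in the SMILES. (Cl is a single chlorine, not C + l.)

8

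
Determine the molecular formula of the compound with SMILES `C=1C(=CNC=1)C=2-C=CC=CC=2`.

C10H9N

Heavy atoms from the SMILES: 10 C, 1 N.
Implicit hydrogens by atom environment:
  8 × C (aromatic): 1 H each → 8
  2 × C (aromatic): no H
  1 × N (aromatic): 1 H
  Total hydrogens = 9.
Molecular formula: C10H9N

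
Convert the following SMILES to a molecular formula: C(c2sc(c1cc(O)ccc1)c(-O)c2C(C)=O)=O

Heavy atoms from the SMILES: 13 C, 4 O, 1 S.
Implicit hydrogens by atom environment:
  6 × C (aromatic): no H
  4 × C (aromatic): 1 H each → 4
  2 × O: 1 H each → 2
  2 × O: no H
  1 × C: 3 H
  1 × C: 1 H
  1 × C: no H
  1 × S (aromatic): no H
  Total hydrogens = 10.
Molecular formula: C13H10O4S

C13H10O4S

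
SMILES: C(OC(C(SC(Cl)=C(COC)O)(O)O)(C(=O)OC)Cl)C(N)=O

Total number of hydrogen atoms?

Hydrogens are implicit in SMILES; fill each atom to its normal valence:
  6 × C: no H
  5 × O: no H
  3 × O: 1 H each → 3
  2 × C: 3 H each → 6
  2 × C: 2 H each → 4
  2 × Cl: no H
  1 × N: 2 H
  1 × S: no H
  Total hydrogens = 15.

15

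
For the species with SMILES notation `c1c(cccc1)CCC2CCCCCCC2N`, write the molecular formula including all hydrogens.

Heavy atoms from the SMILES: 16 C, 1 N.
Implicit hydrogens by atom environment:
  8 × C: 2 H each → 16
  5 × C (aromatic): 1 H each → 5
  2 × C: 1 H each → 2
  1 × C (aromatic): no H
  1 × N: 2 H
  Total hydrogens = 25.
Molecular formula: C16H25N

C16H25N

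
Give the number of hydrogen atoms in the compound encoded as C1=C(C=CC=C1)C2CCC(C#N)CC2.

15

Hydrogens are implicit in SMILES; fill each atom to its normal valence:
  5 × C (aromatic): 1 H each → 5
  4 × C: 2 H each → 8
  2 × C: 1 H each → 2
  1 × C (aromatic): no H
  1 × C: no H
  1 × N: no H
  Total hydrogens = 15.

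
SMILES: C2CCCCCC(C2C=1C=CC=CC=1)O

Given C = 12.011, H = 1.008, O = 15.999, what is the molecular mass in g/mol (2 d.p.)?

204.31

Molecular formula: C14H20O.
M = 14×12.011 + 20×1.008 + 1×15.999 = 204.31 g/mol.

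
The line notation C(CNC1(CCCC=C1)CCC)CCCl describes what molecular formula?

C13H24ClN

Heavy atoms from the SMILES: 13 C, 1 Cl, 1 N.
Implicit hydrogens by atom environment:
  9 × C: 2 H each → 18
  2 × C: 1 H each → 2
  1 × C: 3 H
  1 × C: no H
  1 × Cl: no H
  1 × N: 1 H
  Total hydrogens = 24.
Molecular formula: C13H24ClN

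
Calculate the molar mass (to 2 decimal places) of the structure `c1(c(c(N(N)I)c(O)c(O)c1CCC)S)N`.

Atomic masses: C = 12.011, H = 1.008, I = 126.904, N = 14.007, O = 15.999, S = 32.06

355.19

Molecular formula: C9H14IN3O2S.
M = 9×12.011 + 14×1.008 + 1×126.904 + 3×14.007 + 2×15.999 + 1×32.06 = 355.19 g/mol.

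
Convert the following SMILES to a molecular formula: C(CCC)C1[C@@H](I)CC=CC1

Heavy atoms from the SMILES: 10 C, 1 I.
Implicit hydrogens by atom environment:
  5 × C: 2 H each → 10
  4 × C: 1 H each → 4
  1 × C: 3 H
  1 × I: no H
  Total hydrogens = 17.
Molecular formula: C10H17I

C10H17I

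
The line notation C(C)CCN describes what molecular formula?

Heavy atoms from the SMILES: 4 C, 1 N.
Implicit hydrogens by atom environment:
  3 × C: 2 H each → 6
  1 × C: 3 H
  1 × N: 2 H
  Total hydrogens = 11.
Molecular formula: C4H11N

C4H11N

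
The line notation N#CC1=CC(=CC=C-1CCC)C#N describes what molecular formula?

Heavy atoms from the SMILES: 11 C, 2 N.
Implicit hydrogens by atom environment:
  3 × C (aromatic): 1 H each → 3
  3 × C (aromatic): no H
  2 × C: 2 H each → 4
  2 × C: no H
  2 × N: no H
  1 × C: 3 H
  Total hydrogens = 10.
Molecular formula: C11H10N2

C11H10N2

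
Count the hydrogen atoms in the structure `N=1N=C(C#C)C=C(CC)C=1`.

Hydrogens are implicit in SMILES; fill each atom to its normal valence:
  2 × C (aromatic): 1 H each → 2
  2 × C (aromatic): no H
  2 × N (aromatic): no H
  1 × C: 3 H
  1 × C: 2 H
  1 × C: 1 H
  1 × C: no H
  Total hydrogens = 8.

8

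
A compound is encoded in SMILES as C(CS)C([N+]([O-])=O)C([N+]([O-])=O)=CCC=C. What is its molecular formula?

C8H12N2O4S

Heavy atoms from the SMILES: 8 C, 2 N, 4 O, 1 S.
Implicit hydrogens by atom environment:
  4 × C: 2 H each → 8
  3 × C: 1 H each → 3
  2 × N (charge +1): no H
  2 × O: no H
  2 × O (charge -1): no H
  1 × C: no H
  1 × S: 1 H
  Total hydrogens = 12.
Molecular formula: C8H12N2O4S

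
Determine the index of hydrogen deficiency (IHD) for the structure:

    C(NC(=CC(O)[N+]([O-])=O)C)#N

4

Molecular formula from the SMILES: C5H7N3O3.
DoU = (2C + 2 + N − H − X)/2 = (2·5 + 2 + 3 − 7 − 0)/2 = 8/2 = 4.
(Structurally: 0 ring(s) + 4 π bond(s) = 4.)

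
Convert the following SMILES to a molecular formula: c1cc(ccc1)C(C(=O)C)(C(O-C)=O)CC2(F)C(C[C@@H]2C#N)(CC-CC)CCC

C24H32FNO3

Heavy atoms from the SMILES: 24 C, 1 F, 1 N, 3 O.
Implicit hydrogens by atom environment:
  7 × C: 2 H each → 14
  6 × C: no H
  5 × C (aromatic): 1 H each → 5
  4 × C: 3 H each → 12
  3 × O: no H
  1 × C: 1 H
  1 × C (aromatic): no H
  1 × F: no H
  1 × N: no H
  Total hydrogens = 32.
Molecular formula: C24H32FNO3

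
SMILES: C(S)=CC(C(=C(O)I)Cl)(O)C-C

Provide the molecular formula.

C7H10ClIO2S

Heavy atoms from the SMILES: 7 C, 1 Cl, 1 I, 2 O, 1 S.
Implicit hydrogens by atom environment:
  3 × C: no H
  2 × C: 1 H each → 2
  2 × O: 1 H each → 2
  1 × C: 3 H
  1 × C: 2 H
  1 × Cl: no H
  1 × I: no H
  1 × S: 1 H
  Total hydrogens = 10.
Molecular formula: C7H10ClIO2S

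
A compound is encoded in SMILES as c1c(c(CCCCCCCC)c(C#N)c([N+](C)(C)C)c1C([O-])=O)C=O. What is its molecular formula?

C20H28N2O3

Heavy atoms from the SMILES: 20 C, 2 N, 3 O.
Implicit hydrogens by atom environment:
  7 × C: 2 H each → 14
  5 × C (aromatic): no H
  4 × C: 3 H each → 12
  2 × C: no H
  2 × O: no H
  1 × C (aromatic): 1 H
  1 × C: 1 H
  1 × N: no H
  1 × N (charge +1): no H
  1 × O (charge -1): no H
  Total hydrogens = 28.
Molecular formula: C20H28N2O3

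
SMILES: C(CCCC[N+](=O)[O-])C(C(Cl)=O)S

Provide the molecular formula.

Heavy atoms from the SMILES: 7 C, 1 Cl, 1 N, 3 O, 1 S.
Implicit hydrogens by atom environment:
  5 × C: 2 H each → 10
  2 × O: no H
  1 × C: 1 H
  1 × C: no H
  1 × Cl: no H
  1 × N (charge +1): no H
  1 × O (charge -1): no H
  1 × S: 1 H
  Total hydrogens = 12.
Molecular formula: C7H12ClNO3S

C7H12ClNO3S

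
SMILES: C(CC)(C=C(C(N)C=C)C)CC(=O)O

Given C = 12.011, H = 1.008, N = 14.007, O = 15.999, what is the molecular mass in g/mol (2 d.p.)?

197.28

Molecular formula: C11H19NO2.
M = 11×12.011 + 19×1.008 + 1×14.007 + 2×15.999 = 197.28 g/mol.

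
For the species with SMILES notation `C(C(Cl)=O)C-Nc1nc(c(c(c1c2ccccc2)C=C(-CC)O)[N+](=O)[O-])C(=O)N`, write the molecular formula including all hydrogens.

C19H19ClN4O5

Heavy atoms from the SMILES: 19 C, 1 Cl, 4 N, 5 O.
Implicit hydrogens by atom environment:
  6 × C (aromatic): no H
  5 × C (aromatic): 1 H each → 5
  3 × C: 2 H each → 6
  3 × C: no H
  3 × O: no H
  1 × C: 3 H
  1 × C: 1 H
  1 × Cl: no H
  1 × N: 2 H
  1 × N: 1 H
  1 × N (aromatic): no H
  1 × N (charge +1): no H
  1 × O: 1 H
  1 × O (charge -1): no H
  Total hydrogens = 19.
Molecular formula: C19H19ClN4O5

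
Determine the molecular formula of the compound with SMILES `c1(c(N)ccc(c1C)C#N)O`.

Heavy atoms from the SMILES: 8 C, 2 N, 1 O.
Implicit hydrogens by atom environment:
  4 × C (aromatic): no H
  2 × C (aromatic): 1 H each → 2
  1 × C: 3 H
  1 × C: no H
  1 × N: 2 H
  1 × N: no H
  1 × O: 1 H
  Total hydrogens = 8.
Molecular formula: C8H8N2O

C8H8N2O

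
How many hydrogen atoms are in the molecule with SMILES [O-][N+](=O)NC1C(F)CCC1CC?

13

Hydrogens are implicit in SMILES; fill each atom to its normal valence:
  3 × C: 2 H each → 6
  3 × C: 1 H each → 3
  1 × C: 3 H
  1 × F: no H
  1 × N: 1 H
  1 × N (charge +1): no H
  1 × O: no H
  1 × O (charge -1): no H
  Total hydrogens = 13.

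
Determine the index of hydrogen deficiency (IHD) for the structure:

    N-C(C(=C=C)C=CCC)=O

4

Molecular formula from the SMILES: C8H11NO.
DoU = (2C + 2 + N − H − X)/2 = (2·8 + 2 + 1 − 11 − 0)/2 = 8/2 = 4.
(Structurally: 0 ring(s) + 4 π bond(s) = 4.)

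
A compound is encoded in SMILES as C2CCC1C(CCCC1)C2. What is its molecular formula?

C10H18

Heavy atoms from the SMILES: 10 C.
Implicit hydrogens by atom environment:
  8 × C: 2 H each → 16
  2 × C: 1 H each → 2
  Total hydrogens = 18.
Molecular formula: C10H18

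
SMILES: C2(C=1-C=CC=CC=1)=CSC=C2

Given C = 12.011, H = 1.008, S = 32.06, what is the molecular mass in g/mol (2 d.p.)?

160.23

Molecular formula: C10H8S.
M = 10×12.011 + 8×1.008 + 1×32.06 = 160.23 g/mol.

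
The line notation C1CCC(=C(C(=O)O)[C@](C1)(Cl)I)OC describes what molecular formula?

C9H12ClIO3

Heavy atoms from the SMILES: 9 C, 1 Cl, 1 I, 3 O.
Implicit hydrogens by atom environment:
  4 × C: 2 H each → 8
  4 × C: no H
  2 × O: no H
  1 × C: 3 H
  1 × Cl: no H
  1 × I: no H
  1 × O: 1 H
  Total hydrogens = 12.
Molecular formula: C9H12ClIO3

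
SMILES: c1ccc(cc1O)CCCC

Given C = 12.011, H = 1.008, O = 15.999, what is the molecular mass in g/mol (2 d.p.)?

150.22

Molecular formula: C10H14O.
M = 10×12.011 + 14×1.008 + 1×15.999 = 150.22 g/mol.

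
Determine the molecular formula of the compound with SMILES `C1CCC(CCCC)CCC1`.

C11H22

Heavy atoms from the SMILES: 11 C.
Implicit hydrogens by atom environment:
  9 × C: 2 H each → 18
  1 × C: 3 H
  1 × C: 1 H
  Total hydrogens = 22.
Molecular formula: C11H22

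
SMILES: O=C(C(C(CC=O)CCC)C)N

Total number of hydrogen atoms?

17

Hydrogens are implicit in SMILES; fill each atom to its normal valence:
  3 × C: 2 H each → 6
  3 × C: 1 H each → 3
  2 × C: 3 H each → 6
  2 × O: no H
  1 × C: no H
  1 × N: 2 H
  Total hydrogens = 17.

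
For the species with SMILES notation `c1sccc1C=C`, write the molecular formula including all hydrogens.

Heavy atoms from the SMILES: 6 C, 1 S.
Implicit hydrogens by atom environment:
  3 × C (aromatic): 1 H each → 3
  1 × C: 2 H
  1 × C: 1 H
  1 × C (aromatic): no H
  1 × S (aromatic): no H
  Total hydrogens = 6.
Molecular formula: C6H6S

C6H6S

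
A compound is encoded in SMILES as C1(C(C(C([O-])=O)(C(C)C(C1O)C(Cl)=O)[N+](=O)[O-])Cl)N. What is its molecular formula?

C9H11Cl2N2O6-

Heavy atoms from the SMILES: 9 C, 2 Cl, 2 N, 6 O.
Implicit hydrogens by atom environment:
  5 × C: 1 H each → 5
  3 × C: no H
  3 × O: no H
  2 × Cl: no H
  2 × O (charge -1): no H
  1 × C: 3 H
  1 × N: 2 H
  1 × N (charge +1): no H
  1 × O: 1 H
  Total hydrogens = 11.
Net charge -1.
Molecular formula: C9H11Cl2N2O6-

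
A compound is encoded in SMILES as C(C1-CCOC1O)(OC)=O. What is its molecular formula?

C6H10O4

Heavy atoms from the SMILES: 6 C, 4 O.
Implicit hydrogens by atom environment:
  3 × O: no H
  2 × C: 2 H each → 4
  2 × C: 1 H each → 2
  1 × C: 3 H
  1 × C: no H
  1 × O: 1 H
  Total hydrogens = 10.
Molecular formula: C6H10O4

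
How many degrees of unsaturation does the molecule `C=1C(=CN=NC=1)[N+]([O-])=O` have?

Molecular formula from the SMILES: C4H3N3O2.
DoU = (2C + 2 + N − H − X)/2 = (2·4 + 2 + 3 − 3 − 0)/2 = 10/2 = 5.
(Structurally: 1 ring(s) + 4 π bond(s) = 5.)

5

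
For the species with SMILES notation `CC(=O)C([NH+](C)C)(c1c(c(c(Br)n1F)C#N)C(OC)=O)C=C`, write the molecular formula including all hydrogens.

Heavy atoms from the SMILES: 1 Br, 14 C, 1 F, 3 N, 3 O.
Implicit hydrogens by atom environment:
  4 × C: 3 H each → 12
  4 × C (aromatic): no H
  4 × C: no H
  3 × O: no H
  1 × Br: no H
  1 × C: 2 H
  1 × C: 1 H
  1 × F: no H
  1 × N (charge +1): 1 H
  1 × N (aromatic): no H
  1 × N: no H
  Total hydrogens = 16.
Net charge +1.
Molecular formula: C14H16BrFN3O3+

C14H16BrFN3O3+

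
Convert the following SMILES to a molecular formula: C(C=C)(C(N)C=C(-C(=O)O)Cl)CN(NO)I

Heavy atoms from the SMILES: 8 C, 1 Cl, 1 I, 3 N, 3 O.
Implicit hydrogens by atom environment:
  4 × C: 1 H each → 4
  2 × C: 2 H each → 4
  2 × C: no H
  2 × O: 1 H each → 2
  1 × Cl: no H
  1 × I: no H
  1 × N: 2 H
  1 × N: 1 H
  1 × N: no H
  1 × O: no H
  Total hydrogens = 13.
Molecular formula: C8H13ClIN3O3

C8H13ClIN3O3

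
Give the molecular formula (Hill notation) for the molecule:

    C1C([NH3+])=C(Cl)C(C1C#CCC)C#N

Heavy atoms from the SMILES: 10 C, 1 Cl, 2 N.
Implicit hydrogens by atom environment:
  5 × C: no H
  2 × C: 2 H each → 4
  2 × C: 1 H each → 2
  1 × C: 3 H
  1 × Cl: no H
  1 × N (charge +1): 3 H
  1 × N: no H
  Total hydrogens = 12.
Net charge +1.
Molecular formula: C10H12ClN2+

C10H12ClN2+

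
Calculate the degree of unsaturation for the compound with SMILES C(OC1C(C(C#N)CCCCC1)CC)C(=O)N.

Molecular formula from the SMILES: C13H22N2O2.
DoU = (2C + 2 + N − H − X)/2 = (2·13 + 2 + 2 − 22 − 0)/2 = 8/2 = 4.
(Structurally: 1 ring(s) + 3 π bond(s) = 4.)

4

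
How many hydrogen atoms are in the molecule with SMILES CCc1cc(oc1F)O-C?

Hydrogens are implicit in SMILES; fill each atom to its normal valence:
  3 × C (aromatic): no H
  2 × C: 3 H each → 6
  1 × C: 2 H
  1 × C (aromatic): 1 H
  1 × F: no H
  1 × O (aromatic): no H
  1 × O: no H
  Total hydrogens = 9.

9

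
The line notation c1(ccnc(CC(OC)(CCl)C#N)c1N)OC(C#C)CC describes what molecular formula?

C15H18ClN3O2

Heavy atoms from the SMILES: 15 C, 1 Cl, 3 N, 2 O.
Implicit hydrogens by atom environment:
  3 × C: 2 H each → 6
  3 × C (aromatic): no H
  3 × C: no H
  2 × C: 3 H each → 6
  2 × C (aromatic): 1 H each → 2
  2 × C: 1 H each → 2
  2 × O: no H
  1 × Cl: no H
  1 × N: 2 H
  1 × N (aromatic): no H
  1 × N: no H
  Total hydrogens = 18.
Molecular formula: C15H18ClN3O2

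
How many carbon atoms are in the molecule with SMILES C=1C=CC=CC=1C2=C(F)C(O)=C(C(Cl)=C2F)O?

12

The symbol for carbon appears 12 times in the SMILES. (Cl is a single chlorine, not C + l.)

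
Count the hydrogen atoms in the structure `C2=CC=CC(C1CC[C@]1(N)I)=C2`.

Hydrogens are implicit in SMILES; fill each atom to its normal valence:
  5 × C (aromatic): 1 H each → 5
  2 × C: 2 H each → 4
  1 × C: 1 H
  1 × C: no H
  1 × C (aromatic): no H
  1 × I: no H
  1 × N: 2 H
  Total hydrogens = 12.

12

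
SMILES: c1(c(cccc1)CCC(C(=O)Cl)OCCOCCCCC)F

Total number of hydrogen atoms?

Hydrogens are implicit in SMILES; fill each atom to its normal valence:
  8 × C: 2 H each → 16
  4 × C (aromatic): 1 H each → 4
  3 × O: no H
  2 × C (aromatic): no H
  1 × C: 3 H
  1 × C: 1 H
  1 × C: no H
  1 × Cl: no H
  1 × F: no H
  Total hydrogens = 24.

24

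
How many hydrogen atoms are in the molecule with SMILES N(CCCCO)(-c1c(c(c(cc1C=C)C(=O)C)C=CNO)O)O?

22

Hydrogens are implicit in SMILES; fill each atom to its normal valence:
  5 × C: 2 H each → 10
  5 × C (aromatic): no H
  4 × O: 1 H each → 4
  3 × C: 1 H each → 3
  1 × C: 3 H
  1 × C (aromatic): 1 H
  1 × C: no H
  1 × N: 1 H
  1 × N: no H
  1 × O: no H
  Total hydrogens = 22.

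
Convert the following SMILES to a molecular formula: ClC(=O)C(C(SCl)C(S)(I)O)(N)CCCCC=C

Heavy atoms from the SMILES: 10 C, 2 Cl, 1 I, 1 N, 2 O, 2 S.
Implicit hydrogens by atom environment:
  5 × C: 2 H each → 10
  3 × C: no H
  2 × C: 1 H each → 2
  2 × Cl: no H
  1 × I: no H
  1 × N: 2 H
  1 × O: 1 H
  1 × O: no H
  1 × S: 1 H
  1 × S: no H
  Total hydrogens = 16.
Molecular formula: C10H16Cl2INO2S2

C10H16Cl2INO2S2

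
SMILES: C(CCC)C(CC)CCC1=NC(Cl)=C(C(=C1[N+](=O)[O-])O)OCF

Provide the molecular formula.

Heavy atoms from the SMILES: 15 C, 1 Cl, 1 F, 2 N, 4 O.
Implicit hydrogens by atom environment:
  7 × C: 2 H each → 14
  5 × C (aromatic): no H
  2 × C: 3 H each → 6
  2 × O: no H
  1 × C: 1 H
  1 × Cl: no H
  1 × F: no H
  1 × N (aromatic): no H
  1 × N (charge +1): no H
  1 × O: 1 H
  1 × O (charge -1): no H
  Total hydrogens = 22.
Molecular formula: C15H22ClFN2O4

C15H22ClFN2O4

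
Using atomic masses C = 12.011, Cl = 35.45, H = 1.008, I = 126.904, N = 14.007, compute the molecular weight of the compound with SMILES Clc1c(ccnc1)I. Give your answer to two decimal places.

239.44

Molecular formula: C5H3ClIN.
M = 5×12.011 + 1×35.45 + 3×1.008 + 1×126.904 + 1×14.007 = 239.44 g/mol.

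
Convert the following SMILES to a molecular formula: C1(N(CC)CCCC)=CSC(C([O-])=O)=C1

C11H16NO2S-

Heavy atoms from the SMILES: 11 C, 1 N, 2 O, 1 S.
Implicit hydrogens by atom environment:
  4 × C: 2 H each → 8
  2 × C: 3 H each → 6
  2 × C (aromatic): 1 H each → 2
  2 × C (aromatic): no H
  1 × C: no H
  1 × N: no H
  1 × O: no H
  1 × O (charge -1): no H
  1 × S (aromatic): no H
  Total hydrogens = 16.
Net charge -1.
Molecular formula: C11H16NO2S-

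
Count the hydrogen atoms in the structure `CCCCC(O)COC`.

Hydrogens are implicit in SMILES; fill each atom to its normal valence:
  4 × C: 2 H each → 8
  2 × C: 3 H each → 6
  1 × C: 1 H
  1 × O: 1 H
  1 × O: no H
  Total hydrogens = 16.

16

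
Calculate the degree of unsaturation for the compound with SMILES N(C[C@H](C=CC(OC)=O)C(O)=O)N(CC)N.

Molecular formula from the SMILES: C9H17N3O4.
DoU = (2C + 2 + N − H − X)/2 = (2·9 + 2 + 3 − 17 − 0)/2 = 6/2 = 3.
(Structurally: 0 ring(s) + 3 π bond(s) = 3.)

3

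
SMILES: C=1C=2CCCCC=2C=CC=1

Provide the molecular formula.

Heavy atoms from the SMILES: 10 C.
Implicit hydrogens by atom environment:
  4 × C: 2 H each → 8
  4 × C (aromatic): 1 H each → 4
  2 × C (aromatic): no H
  Total hydrogens = 12.
Molecular formula: C10H12

C10H12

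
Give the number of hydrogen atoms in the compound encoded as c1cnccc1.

5

Hydrogens are implicit in SMILES; fill each atom to its normal valence:
  5 × C (aromatic): 1 H each → 5
  1 × N (aromatic): no H
  Total hydrogens = 5.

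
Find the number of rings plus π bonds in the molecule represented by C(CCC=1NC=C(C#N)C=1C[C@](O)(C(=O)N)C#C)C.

8

Molecular formula from the SMILES: C14H17N3O2.
DoU = (2C + 2 + N − H − X)/2 = (2·14 + 2 + 3 − 17 − 0)/2 = 16/2 = 8.
(Structurally: 1 ring(s) + 7 π bond(s) = 8.)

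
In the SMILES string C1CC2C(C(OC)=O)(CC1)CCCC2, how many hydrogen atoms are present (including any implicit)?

Hydrogens are implicit in SMILES; fill each atom to its normal valence:
  8 × C: 2 H each → 16
  2 × C: no H
  2 × O: no H
  1 × C: 3 H
  1 × C: 1 H
  Total hydrogens = 20.

20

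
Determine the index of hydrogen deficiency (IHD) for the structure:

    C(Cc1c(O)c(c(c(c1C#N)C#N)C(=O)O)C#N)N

Molecular formula from the SMILES: C12H8N4O3.
DoU = (2C + 2 + N − H − X)/2 = (2·12 + 2 + 4 − 8 − 0)/2 = 22/2 = 11.
(Structurally: 1 ring(s) + 10 π bond(s) = 11.)

11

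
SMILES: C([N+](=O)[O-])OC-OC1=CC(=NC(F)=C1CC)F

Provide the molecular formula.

Heavy atoms from the SMILES: 9 C, 2 F, 2 N, 4 O.
Implicit hydrogens by atom environment:
  4 × C (aromatic): no H
  3 × C: 2 H each → 6
  3 × O: no H
  2 × F: no H
  1 × C: 3 H
  1 × C (aromatic): 1 H
  1 × N (aromatic): no H
  1 × N (charge +1): no H
  1 × O (charge -1): no H
  Total hydrogens = 10.
Molecular formula: C9H10F2N2O4

C9H10F2N2O4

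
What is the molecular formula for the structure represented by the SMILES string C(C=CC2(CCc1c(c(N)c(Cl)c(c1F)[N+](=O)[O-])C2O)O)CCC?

C16H20ClFN2O4

Heavy atoms from the SMILES: 16 C, 1 Cl, 1 F, 2 N, 4 O.
Implicit hydrogens by atom environment:
  6 × C (aromatic): no H
  5 × C: 2 H each → 10
  3 × C: 1 H each → 3
  2 × O: 1 H each → 2
  1 × C: 3 H
  1 × C: no H
  1 × Cl: no H
  1 × F: no H
  1 × N: 2 H
  1 × N (charge +1): no H
  1 × O: no H
  1 × O (charge -1): no H
  Total hydrogens = 20.
Molecular formula: C16H20ClFN2O4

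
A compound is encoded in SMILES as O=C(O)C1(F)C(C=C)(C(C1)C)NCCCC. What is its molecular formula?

Heavy atoms from the SMILES: 12 C, 1 F, 1 N, 2 O.
Implicit hydrogens by atom environment:
  5 × C: 2 H each → 10
  3 × C: no H
  2 × C: 3 H each → 6
  2 × C: 1 H each → 2
  1 × F: no H
  1 × N: 1 H
  1 × O: 1 H
  1 × O: no H
  Total hydrogens = 20.
Molecular formula: C12H20FNO2

C12H20FNO2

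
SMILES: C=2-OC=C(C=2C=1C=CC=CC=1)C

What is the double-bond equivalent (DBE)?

7

Molecular formula from the SMILES: C11H10O.
DoU = (2C + 2 + N − H − X)/2 = (2·11 + 2 + 0 − 10 − 0)/2 = 14/2 = 7.
(Structurally: 2 ring(s) + 5 π bond(s) = 7.)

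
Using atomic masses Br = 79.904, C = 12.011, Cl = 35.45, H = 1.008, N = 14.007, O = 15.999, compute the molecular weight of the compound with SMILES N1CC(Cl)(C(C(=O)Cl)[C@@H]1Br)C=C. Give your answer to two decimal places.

Molecular formula: C7H8BrCl2NO.
M = 1×79.904 + 7×12.011 + 2×35.45 + 8×1.008 + 1×14.007 + 1×15.999 = 272.95 g/mol.

272.95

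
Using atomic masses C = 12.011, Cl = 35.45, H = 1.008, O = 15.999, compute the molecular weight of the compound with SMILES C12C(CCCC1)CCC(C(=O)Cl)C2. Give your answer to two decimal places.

200.71

Molecular formula: C11H17ClO.
M = 11×12.011 + 1×35.45 + 17×1.008 + 1×15.999 = 200.71 g/mol.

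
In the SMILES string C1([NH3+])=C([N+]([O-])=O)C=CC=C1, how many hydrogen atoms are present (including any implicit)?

Hydrogens are implicit in SMILES; fill each atom to its normal valence:
  4 × C (aromatic): 1 H each → 4
  2 × C (aromatic): no H
  1 × N (charge +1): 3 H
  1 × N (charge +1): no H
  1 × O: no H
  1 × O (charge -1): no H
  Total hydrogens = 7.

7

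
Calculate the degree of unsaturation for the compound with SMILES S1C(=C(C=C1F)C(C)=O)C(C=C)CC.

5

Molecular formula from the SMILES: C11H13FOS.
DoU = (2C + 2 + N − H − X)/2 = (2·11 + 2 + 0 − 13 − 1)/2 = 10/2 = 5.
(Structurally: 1 ring(s) + 4 π bond(s) = 5.)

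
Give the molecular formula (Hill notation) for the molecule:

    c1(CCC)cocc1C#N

C8H9NO

Heavy atoms from the SMILES: 8 C, 1 N, 1 O.
Implicit hydrogens by atom environment:
  2 × C: 2 H each → 4
  2 × C (aromatic): 1 H each → 2
  2 × C (aromatic): no H
  1 × C: 3 H
  1 × C: no H
  1 × N: no H
  1 × O (aromatic): no H
  Total hydrogens = 9.
Molecular formula: C8H9NO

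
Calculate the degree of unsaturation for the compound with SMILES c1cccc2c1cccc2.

7

Molecular formula from the SMILES: C10H8.
DoU = (2C + 2 + N − H − X)/2 = (2·10 + 2 + 0 − 8 − 0)/2 = 14/2 = 7.
(Structurally: 2 ring(s) + 5 π bond(s) = 7.)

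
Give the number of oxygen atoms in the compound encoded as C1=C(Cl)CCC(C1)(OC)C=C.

The symbol for oxygen appears 1 time in the SMILES.

1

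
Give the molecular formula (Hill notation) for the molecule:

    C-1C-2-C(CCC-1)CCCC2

Heavy atoms from the SMILES: 10 C.
Implicit hydrogens by atom environment:
  8 × C: 2 H each → 16
  2 × C: 1 H each → 2
  Total hydrogens = 18.
Molecular formula: C10H18

C10H18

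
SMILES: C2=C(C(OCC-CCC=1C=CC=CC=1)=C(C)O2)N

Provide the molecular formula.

Heavy atoms from the SMILES: 15 C, 1 N, 2 O.
Implicit hydrogens by atom environment:
  6 × C (aromatic): 1 H each → 6
  4 × C: 2 H each → 8
  4 × C (aromatic): no H
  1 × C: 3 H
  1 × N: 2 H
  1 × O (aromatic): no H
  1 × O: no H
  Total hydrogens = 19.
Molecular formula: C15H19NO2

C15H19NO2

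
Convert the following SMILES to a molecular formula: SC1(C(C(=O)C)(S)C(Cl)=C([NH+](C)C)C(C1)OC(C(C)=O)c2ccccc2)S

C19H25ClNO3S3+

Heavy atoms from the SMILES: 19 C, 1 Cl, 1 N, 3 O, 3 S.
Implicit hydrogens by atom environment:
  6 × C: no H
  5 × C (aromatic): 1 H each → 5
  4 × C: 3 H each → 12
  3 × O: no H
  3 × S: 1 H each → 3
  2 × C: 1 H each → 2
  1 × C: 2 H
  1 × C (aromatic): no H
  1 × Cl: no H
  1 × N (charge +1): 1 H
  Total hydrogens = 25.
Net charge +1.
Molecular formula: C19H25ClNO3S3+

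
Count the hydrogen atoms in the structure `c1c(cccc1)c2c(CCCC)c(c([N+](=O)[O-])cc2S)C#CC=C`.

Hydrogens are implicit in SMILES; fill each atom to its normal valence:
  6 × C (aromatic): 1 H each → 6
  6 × C (aromatic): no H
  4 × C: 2 H each → 8
  2 × C: no H
  1 × C: 3 H
  1 × C: 1 H
  1 × N (charge +1): no H
  1 × O: no H
  1 × O (charge -1): no H
  1 × S: 1 H
  Total hydrogens = 19.

19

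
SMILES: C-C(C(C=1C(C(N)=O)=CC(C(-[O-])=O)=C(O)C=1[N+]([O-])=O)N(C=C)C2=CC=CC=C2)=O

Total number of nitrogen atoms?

3

The symbol for nitrogen appears 3 times in the SMILES.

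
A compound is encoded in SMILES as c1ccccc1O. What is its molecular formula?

C6H6O

Heavy atoms from the SMILES: 6 C, 1 O.
Implicit hydrogens by atom environment:
  5 × C (aromatic): 1 H each → 5
  1 × C (aromatic): no H
  1 × O: 1 H
  Total hydrogens = 6.
Molecular formula: C6H6O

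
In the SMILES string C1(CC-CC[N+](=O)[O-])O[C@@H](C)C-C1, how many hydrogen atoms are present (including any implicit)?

17

Hydrogens are implicit in SMILES; fill each atom to its normal valence:
  6 × C: 2 H each → 12
  2 × C: 1 H each → 2
  2 × O: no H
  1 × C: 3 H
  1 × N (charge +1): no H
  1 × O (charge -1): no H
  Total hydrogens = 17.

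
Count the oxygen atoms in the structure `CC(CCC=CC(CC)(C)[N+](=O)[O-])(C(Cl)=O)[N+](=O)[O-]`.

5

The symbol for oxygen appears 5 times in the SMILES.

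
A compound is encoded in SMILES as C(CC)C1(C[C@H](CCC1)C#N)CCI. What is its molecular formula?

Heavy atoms from the SMILES: 12 C, 1 I, 1 N.
Implicit hydrogens by atom environment:
  8 × C: 2 H each → 16
  2 × C: no H
  1 × C: 3 H
  1 × C: 1 H
  1 × I: no H
  1 × N: no H
  Total hydrogens = 20.
Molecular formula: C12H20IN

C12H20IN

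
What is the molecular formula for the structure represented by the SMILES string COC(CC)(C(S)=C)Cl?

C6H11ClOS

Heavy atoms from the SMILES: 6 C, 1 Cl, 1 O, 1 S.
Implicit hydrogens by atom environment:
  2 × C: 3 H each → 6
  2 × C: 2 H each → 4
  2 × C: no H
  1 × Cl: no H
  1 × O: no H
  1 × S: 1 H
  Total hydrogens = 11.
Molecular formula: C6H11ClOS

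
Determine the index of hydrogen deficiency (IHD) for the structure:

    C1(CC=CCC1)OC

2

Molecular formula from the SMILES: C7H12O.
DoU = (2C + 2 + N − H − X)/2 = (2·7 + 2 + 0 − 12 − 0)/2 = 4/2 = 2.
(Structurally: 1 ring(s) + 1 π bond(s) = 2.)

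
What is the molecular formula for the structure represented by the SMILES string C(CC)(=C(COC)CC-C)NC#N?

C10H18N2O

Heavy atoms from the SMILES: 10 C, 2 N, 1 O.
Implicit hydrogens by atom environment:
  4 × C: 2 H each → 8
  3 × C: 3 H each → 9
  3 × C: no H
  1 × N: 1 H
  1 × N: no H
  1 × O: no H
  Total hydrogens = 18.
Molecular formula: C10H18N2O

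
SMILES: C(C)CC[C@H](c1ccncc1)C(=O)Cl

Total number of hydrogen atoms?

14

Hydrogens are implicit in SMILES; fill each atom to its normal valence:
  4 × C (aromatic): 1 H each → 4
  3 × C: 2 H each → 6
  1 × C: 3 H
  1 × C: 1 H
  1 × C (aromatic): no H
  1 × C: no H
  1 × Cl: no H
  1 × N (aromatic): no H
  1 × O: no H
  Total hydrogens = 14.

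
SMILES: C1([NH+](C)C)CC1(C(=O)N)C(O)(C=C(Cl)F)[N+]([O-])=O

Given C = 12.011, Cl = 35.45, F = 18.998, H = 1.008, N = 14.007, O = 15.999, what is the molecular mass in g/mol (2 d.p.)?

Molecular formula: C9H14ClFN3O4+.
M = 9×12.011 + 1×35.45 + 1×18.998 + 14×1.008 + 3×14.007 + 4×15.999 = 282.68 g/mol.

282.68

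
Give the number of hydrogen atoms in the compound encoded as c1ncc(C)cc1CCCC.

Hydrogens are implicit in SMILES; fill each atom to its normal valence:
  3 × C: 2 H each → 6
  3 × C (aromatic): 1 H each → 3
  2 × C: 3 H each → 6
  2 × C (aromatic): no H
  1 × N (aromatic): no H
  Total hydrogens = 15.

15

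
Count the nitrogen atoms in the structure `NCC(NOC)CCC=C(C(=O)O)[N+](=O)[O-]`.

The symbol for nitrogen appears 3 times in the SMILES.

3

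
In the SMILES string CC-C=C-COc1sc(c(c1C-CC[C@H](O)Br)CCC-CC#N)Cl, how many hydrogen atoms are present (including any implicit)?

25

Hydrogens are implicit in SMILES; fill each atom to its normal valence:
  9 × C: 2 H each → 18
  4 × C (aromatic): no H
  3 × C: 1 H each → 3
  1 × Br: no H
  1 × C: 3 H
  1 × C: no H
  1 × Cl: no H
  1 × N: no H
  1 × O: 1 H
  1 × O: no H
  1 × S (aromatic): no H
  Total hydrogens = 25.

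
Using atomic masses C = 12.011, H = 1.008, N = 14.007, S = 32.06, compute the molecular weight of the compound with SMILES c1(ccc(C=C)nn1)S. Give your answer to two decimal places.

138.19

Molecular formula: C6H6N2S.
M = 6×12.011 + 6×1.008 + 2×14.007 + 1×32.06 = 138.19 g/mol.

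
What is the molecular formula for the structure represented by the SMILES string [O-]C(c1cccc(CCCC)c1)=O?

Heavy atoms from the SMILES: 11 C, 2 O.
Implicit hydrogens by atom environment:
  4 × C (aromatic): 1 H each → 4
  3 × C: 2 H each → 6
  2 × C (aromatic): no H
  1 × C: 3 H
  1 × C: no H
  1 × O: no H
  1 × O (charge -1): no H
  Total hydrogens = 13.
Net charge -1.
Molecular formula: C11H13O2-

C11H13O2-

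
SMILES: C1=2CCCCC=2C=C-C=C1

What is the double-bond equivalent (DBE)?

Molecular formula from the SMILES: C10H12.
DoU = (2C + 2 + N − H − X)/2 = (2·10 + 2 + 0 − 12 − 0)/2 = 10/2 = 5.
(Structurally: 2 ring(s) + 3 π bond(s) = 5.)

5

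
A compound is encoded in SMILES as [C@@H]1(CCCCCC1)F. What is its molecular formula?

Heavy atoms from the SMILES: 7 C, 1 F.
Implicit hydrogens by atom environment:
  6 × C: 2 H each → 12
  1 × C: 1 H
  1 × F: no H
  Total hydrogens = 13.
Molecular formula: C7H13F

C7H13F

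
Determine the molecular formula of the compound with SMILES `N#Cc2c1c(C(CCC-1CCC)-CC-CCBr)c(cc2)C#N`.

C19H23BrN2

Heavy atoms from the SMILES: 1 Br, 19 C, 2 N.
Implicit hydrogens by atom environment:
  8 × C: 2 H each → 16
  4 × C (aromatic): no H
  2 × C (aromatic): 1 H each → 2
  2 × C: 1 H each → 2
  2 × C: no H
  2 × N: no H
  1 × Br: no H
  1 × C: 3 H
  Total hydrogens = 23.
Molecular formula: C19H23BrN2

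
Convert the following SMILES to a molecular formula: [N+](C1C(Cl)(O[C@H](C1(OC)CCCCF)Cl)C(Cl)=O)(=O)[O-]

C10H13Cl3FNO5

Heavy atoms from the SMILES: 10 C, 3 Cl, 1 F, 1 N, 5 O.
Implicit hydrogens by atom environment:
  4 × C: 2 H each → 8
  4 × O: no H
  3 × C: no H
  3 × Cl: no H
  2 × C: 1 H each → 2
  1 × C: 3 H
  1 × F: no H
  1 × N (charge +1): no H
  1 × O (charge -1): no H
  Total hydrogens = 13.
Molecular formula: C10H13Cl3FNO5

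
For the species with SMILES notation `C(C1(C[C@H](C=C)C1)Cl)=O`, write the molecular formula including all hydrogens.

C7H9ClO

Heavy atoms from the SMILES: 7 C, 1 Cl, 1 O.
Implicit hydrogens by atom environment:
  3 × C: 2 H each → 6
  3 × C: 1 H each → 3
  1 × C: no H
  1 × Cl: no H
  1 × O: no H
  Total hydrogens = 9.
Molecular formula: C7H9ClO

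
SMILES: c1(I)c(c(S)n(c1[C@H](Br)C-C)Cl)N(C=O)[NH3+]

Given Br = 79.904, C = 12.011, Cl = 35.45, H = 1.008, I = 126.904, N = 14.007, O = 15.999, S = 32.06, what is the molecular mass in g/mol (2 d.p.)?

Molecular formula: C8H11BrClIN3OS+.
M = 1×79.904 + 8×12.011 + 1×35.45 + 11×1.008 + 1×126.904 + 3×14.007 + 1×15.999 + 1×32.06 = 439.51 g/mol.

439.51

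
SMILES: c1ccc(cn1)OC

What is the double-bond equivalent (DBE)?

Molecular formula from the SMILES: C6H7NO.
DoU = (2C + 2 + N − H − X)/2 = (2·6 + 2 + 1 − 7 − 0)/2 = 8/2 = 4.
(Structurally: 1 ring(s) + 3 π bond(s) = 4.)

4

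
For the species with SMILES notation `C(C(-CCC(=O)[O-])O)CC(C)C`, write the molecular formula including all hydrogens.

Heavy atoms from the SMILES: 9 C, 3 O.
Implicit hydrogens by atom environment:
  4 × C: 2 H each → 8
  2 × C: 3 H each → 6
  2 × C: 1 H each → 2
  1 × C: no H
  1 × O: 1 H
  1 × O: no H
  1 × O (charge -1): no H
  Total hydrogens = 17.
Net charge -1.
Molecular formula: C9H17O3-

C9H17O3-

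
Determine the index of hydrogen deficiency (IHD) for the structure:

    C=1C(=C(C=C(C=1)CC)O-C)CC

Molecular formula from the SMILES: C11H16O.
DoU = (2C + 2 + N − H − X)/2 = (2·11 + 2 + 0 − 16 − 0)/2 = 8/2 = 4.
(Structurally: 1 ring(s) + 3 π bond(s) = 4.)

4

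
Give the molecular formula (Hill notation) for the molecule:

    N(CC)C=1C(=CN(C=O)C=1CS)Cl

Heavy atoms from the SMILES: 8 C, 1 Cl, 2 N, 1 O, 1 S.
Implicit hydrogens by atom environment:
  3 × C (aromatic): no H
  2 × C: 2 H each → 4
  1 × C: 3 H
  1 × C (aromatic): 1 H
  1 × C: 1 H
  1 × Cl: no H
  1 × N: 1 H
  1 × N (aromatic): no H
  1 × O: no H
  1 × S: 1 H
  Total hydrogens = 11.
Molecular formula: C8H11ClN2OS

C8H11ClN2OS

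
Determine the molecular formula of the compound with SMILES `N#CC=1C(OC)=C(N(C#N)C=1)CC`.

C9H9N3O

Heavy atoms from the SMILES: 9 C, 3 N, 1 O.
Implicit hydrogens by atom environment:
  3 × C (aromatic): no H
  2 × C: 3 H each → 6
  2 × C: no H
  2 × N: no H
  1 × C: 2 H
  1 × C (aromatic): 1 H
  1 × N (aromatic): no H
  1 × O: no H
  Total hydrogens = 9.
Molecular formula: C9H9N3O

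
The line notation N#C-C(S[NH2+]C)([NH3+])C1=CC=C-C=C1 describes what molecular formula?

Heavy atoms from the SMILES: 9 C, 3 N, 1 S.
Implicit hydrogens by atom environment:
  5 × C (aromatic): 1 H each → 5
  2 × C: no H
  1 × C: 3 H
  1 × C (aromatic): no H
  1 × N (charge +1): 3 H
  1 × N (charge +1): 2 H
  1 × N: no H
  1 × S: no H
  Total hydrogens = 13.
Net charge +2.
Molecular formula: [C9H13N3S]2+

[C9H13N3S]2+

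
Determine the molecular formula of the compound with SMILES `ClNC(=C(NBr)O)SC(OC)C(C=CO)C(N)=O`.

Heavy atoms from the SMILES: 1 Br, 8 C, 1 Cl, 3 N, 4 O, 1 S.
Implicit hydrogens by atom environment:
  4 × C: 1 H each → 4
  3 × C: no H
  2 × N: 1 H each → 2
  2 × O: 1 H each → 2
  2 × O: no H
  1 × Br: no H
  1 × C: 3 H
  1 × Cl: no H
  1 × N: 2 H
  1 × S: no H
  Total hydrogens = 13.
Molecular formula: C8H13BrClN3O4S

C8H13BrClN3O4S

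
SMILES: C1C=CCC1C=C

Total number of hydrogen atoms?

10

Hydrogens are implicit in SMILES; fill each atom to its normal valence:
  4 × C: 1 H each → 4
  3 × C: 2 H each → 6
  Total hydrogens = 10.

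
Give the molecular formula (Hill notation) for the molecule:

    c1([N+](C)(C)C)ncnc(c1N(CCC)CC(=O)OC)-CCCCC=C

C19H33N4O2+

Heavy atoms from the SMILES: 19 C, 4 N, 2 O.
Implicit hydrogens by atom environment:
  8 × C: 2 H each → 16
  5 × C: 3 H each → 15
  3 × C (aromatic): no H
  2 × N (aromatic): no H
  2 × O: no H
  1 × C (aromatic): 1 H
  1 × C: 1 H
  1 × C: no H
  1 × N: no H
  1 × N (charge +1): no H
  Total hydrogens = 33.
Net charge +1.
Molecular formula: C19H33N4O2+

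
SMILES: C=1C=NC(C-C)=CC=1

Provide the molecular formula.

Heavy atoms from the SMILES: 7 C, 1 N.
Implicit hydrogens by atom environment:
  4 × C (aromatic): 1 H each → 4
  1 × C: 3 H
  1 × C: 2 H
  1 × C (aromatic): no H
  1 × N (aromatic): no H
  Total hydrogens = 9.
Molecular formula: C7H9N

C7H9N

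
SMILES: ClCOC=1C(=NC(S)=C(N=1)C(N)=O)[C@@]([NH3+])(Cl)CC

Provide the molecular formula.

Heavy atoms from the SMILES: 9 C, 2 Cl, 4 N, 2 O, 1 S.
Implicit hydrogens by atom environment:
  4 × C (aromatic): no H
  2 × C: 2 H each → 4
  2 × C: no H
  2 × Cl: no H
  2 × N (aromatic): no H
  2 × O: no H
  1 × C: 3 H
  1 × N (charge +1): 3 H
  1 × N: 2 H
  1 × S: 1 H
  Total hydrogens = 13.
Net charge +1.
Molecular formula: C9H13Cl2N4O2S+

C9H13Cl2N4O2S+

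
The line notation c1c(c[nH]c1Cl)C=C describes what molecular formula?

C6H6ClN

Heavy atoms from the SMILES: 6 C, 1 Cl, 1 N.
Implicit hydrogens by atom environment:
  2 × C (aromatic): 1 H each → 2
  2 × C (aromatic): no H
  1 × C: 2 H
  1 × C: 1 H
  1 × Cl: no H
  1 × N (aromatic): 1 H
  Total hydrogens = 6.
Molecular formula: C6H6ClN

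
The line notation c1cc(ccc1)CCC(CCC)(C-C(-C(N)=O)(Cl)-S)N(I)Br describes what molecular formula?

C15H21BrClIN2OS

Heavy atoms from the SMILES: 1 Br, 15 C, 1 Cl, 1 I, 2 N, 1 O, 1 S.
Implicit hydrogens by atom environment:
  5 × C: 2 H each → 10
  5 × C (aromatic): 1 H each → 5
  3 × C: no H
  1 × Br: no H
  1 × C: 3 H
  1 × C (aromatic): no H
  1 × Cl: no H
  1 × I: no H
  1 × N: 2 H
  1 × N: no H
  1 × O: no H
  1 × S: 1 H
  Total hydrogens = 21.
Molecular formula: C15H21BrClIN2OS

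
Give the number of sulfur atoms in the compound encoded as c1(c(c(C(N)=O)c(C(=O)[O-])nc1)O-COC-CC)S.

The symbol for sulfur appears 1 time in the SMILES.

1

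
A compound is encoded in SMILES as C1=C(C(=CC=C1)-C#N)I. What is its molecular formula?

C7H4IN

Heavy atoms from the SMILES: 7 C, 1 I, 1 N.
Implicit hydrogens by atom environment:
  4 × C (aromatic): 1 H each → 4
  2 × C (aromatic): no H
  1 × C: no H
  1 × I: no H
  1 × N: no H
  Total hydrogens = 4.
Molecular formula: C7H4IN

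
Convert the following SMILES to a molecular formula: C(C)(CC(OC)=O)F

Heavy atoms from the SMILES: 5 C, 1 F, 2 O.
Implicit hydrogens by atom environment:
  2 × C: 3 H each → 6
  2 × O: no H
  1 × C: 2 H
  1 × C: 1 H
  1 × C: no H
  1 × F: no H
  Total hydrogens = 9.
Molecular formula: C5H9FO2

C5H9FO2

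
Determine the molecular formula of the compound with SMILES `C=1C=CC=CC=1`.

Heavy atoms from the SMILES: 6 C.
Implicit hydrogens by atom environment:
  6 × C (aromatic): 1 H each → 6
  Total hydrogens = 6.
Molecular formula: C6H6

C6H6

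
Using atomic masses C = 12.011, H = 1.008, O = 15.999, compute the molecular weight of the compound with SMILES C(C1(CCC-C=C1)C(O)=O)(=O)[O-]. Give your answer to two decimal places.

169.16

Molecular formula: C8H9O4-.
M = 8×12.011 + 9×1.008 + 4×15.999 = 169.16 g/mol.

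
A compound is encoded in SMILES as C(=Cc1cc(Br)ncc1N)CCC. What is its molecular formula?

Heavy atoms from the SMILES: 1 Br, 10 C, 2 N.
Implicit hydrogens by atom environment:
  3 × C (aromatic): no H
  2 × C: 2 H each → 4
  2 × C (aromatic): 1 H each → 2
  2 × C: 1 H each → 2
  1 × Br: no H
  1 × C: 3 H
  1 × N: 2 H
  1 × N (aromatic): no H
  Total hydrogens = 13.
Molecular formula: C10H13BrN2

C10H13BrN2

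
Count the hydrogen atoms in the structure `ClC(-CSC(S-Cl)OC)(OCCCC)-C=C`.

Hydrogens are implicit in SMILES; fill each atom to its normal valence:
  5 × C: 2 H each → 10
  2 × C: 3 H each → 6
  2 × C: 1 H each → 2
  2 × Cl: no H
  2 × O: no H
  2 × S: no H
  1 × C: no H
  Total hydrogens = 18.

18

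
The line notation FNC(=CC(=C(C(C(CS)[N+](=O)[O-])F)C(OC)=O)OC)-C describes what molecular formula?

C11H16F2N2O5S

Heavy atoms from the SMILES: 11 C, 2 F, 2 N, 5 O, 1 S.
Implicit hydrogens by atom environment:
  4 × C: no H
  4 × O: no H
  3 × C: 3 H each → 9
  3 × C: 1 H each → 3
  2 × F: no H
  1 × C: 2 H
  1 × N: 1 H
  1 × N (charge +1): no H
  1 × O (charge -1): no H
  1 × S: 1 H
  Total hydrogens = 16.
Molecular formula: C11H16F2N2O5S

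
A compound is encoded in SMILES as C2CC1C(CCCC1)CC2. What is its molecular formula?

C10H18

Heavy atoms from the SMILES: 10 C.
Implicit hydrogens by atom environment:
  8 × C: 2 H each → 16
  2 × C: 1 H each → 2
  Total hydrogens = 18.
Molecular formula: C10H18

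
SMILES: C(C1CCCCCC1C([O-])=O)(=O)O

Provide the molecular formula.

Heavy atoms from the SMILES: 9 C, 4 O.
Implicit hydrogens by atom environment:
  5 × C: 2 H each → 10
  2 × C: 1 H each → 2
  2 × C: no H
  2 × O: no H
  1 × O: 1 H
  1 × O (charge -1): no H
  Total hydrogens = 13.
Net charge -1.
Molecular formula: C9H13O4-

C9H13O4-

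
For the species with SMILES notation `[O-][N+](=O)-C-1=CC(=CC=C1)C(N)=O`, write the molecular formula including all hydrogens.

Heavy atoms from the SMILES: 7 C, 2 N, 3 O.
Implicit hydrogens by atom environment:
  4 × C (aromatic): 1 H each → 4
  2 × C (aromatic): no H
  2 × O: no H
  1 × C: no H
  1 × N: 2 H
  1 × N (charge +1): no H
  1 × O (charge -1): no H
  Total hydrogens = 6.
Molecular formula: C7H6N2O3

C7H6N2O3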